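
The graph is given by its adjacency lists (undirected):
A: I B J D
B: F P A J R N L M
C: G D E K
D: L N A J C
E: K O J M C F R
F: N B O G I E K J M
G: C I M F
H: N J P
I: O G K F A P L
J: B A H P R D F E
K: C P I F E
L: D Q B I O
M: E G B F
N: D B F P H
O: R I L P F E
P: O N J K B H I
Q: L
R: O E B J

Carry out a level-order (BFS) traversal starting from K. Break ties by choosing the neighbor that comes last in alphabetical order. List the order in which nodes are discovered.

Visit K; enqueue P, I, F, E, C → queue [P, I, F, E, C]
Visit P; enqueue O, N, J, H, B → queue [I, F, E, C, O, N, J, H, B]
Visit I; enqueue L, G, A → queue [F, E, C, O, N, J, H, B, L, G, A]
Visit F; enqueue M → queue [E, C, O, N, J, H, B, L, G, A, M]
Visit E; enqueue R → queue [C, O, N, J, H, B, L, G, A, M, R]
Visit C; enqueue D → queue [O, N, J, H, B, L, G, A, M, R, D]
Visit O → queue [N, J, H, B, L, G, A, M, R, D]
Visit N → queue [J, H, B, L, G, A, M, R, D]
Visit J → queue [H, B, L, G, A, M, R, D]
Visit H → queue [B, L, G, A, M, R, D]
Visit B → queue [L, G, A, M, R, D]
Visit L; enqueue Q → queue [G, A, M, R, D, Q]
Visit G → queue [A, M, R, D, Q]
Visit A → queue [M, R, D, Q]
Visit M → queue [R, D, Q]
Visit R → queue [D, Q]
Visit D → queue [Q]
Visit Q → queue []

K -> P -> I -> F -> E -> C -> O -> N -> J -> H -> B -> L -> G -> A -> M -> R -> D -> Q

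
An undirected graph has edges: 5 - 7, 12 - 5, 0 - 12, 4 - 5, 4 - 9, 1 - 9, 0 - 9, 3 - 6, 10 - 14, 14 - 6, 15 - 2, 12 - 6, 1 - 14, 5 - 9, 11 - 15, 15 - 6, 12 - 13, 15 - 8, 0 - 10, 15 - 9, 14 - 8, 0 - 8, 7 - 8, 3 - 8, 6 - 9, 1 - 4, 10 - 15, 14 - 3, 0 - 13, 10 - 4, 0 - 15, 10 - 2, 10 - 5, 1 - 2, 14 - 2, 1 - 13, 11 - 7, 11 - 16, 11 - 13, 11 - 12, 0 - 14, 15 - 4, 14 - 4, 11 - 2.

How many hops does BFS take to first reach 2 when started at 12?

Level 0: 12
Level 1: 0, 5, 6, 11, 13
Level 2: 1, 2, 3, 4, 7, 8, 9, 10, 14, 15, 16
2 first appears at level 2.

2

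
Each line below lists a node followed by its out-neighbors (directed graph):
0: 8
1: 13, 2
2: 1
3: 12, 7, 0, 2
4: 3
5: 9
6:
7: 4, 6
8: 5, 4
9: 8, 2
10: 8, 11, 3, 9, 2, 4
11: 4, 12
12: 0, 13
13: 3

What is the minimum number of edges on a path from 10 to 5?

2

Level 0: 10
Level 1: 2, 3, 4, 8, 9, 11
Level 2: 0, 1, 5, 7, 12
Level 3: 6, 13
5 first appears at level 2.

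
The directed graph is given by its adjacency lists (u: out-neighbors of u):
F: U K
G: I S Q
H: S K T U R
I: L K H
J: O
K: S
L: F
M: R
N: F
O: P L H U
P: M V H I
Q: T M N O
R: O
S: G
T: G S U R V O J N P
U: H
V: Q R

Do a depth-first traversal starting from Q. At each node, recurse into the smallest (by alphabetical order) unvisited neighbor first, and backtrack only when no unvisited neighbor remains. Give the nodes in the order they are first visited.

Q -> M -> R -> O -> H -> K -> S -> G -> I -> L -> F -> U -> T -> J -> N -> P -> V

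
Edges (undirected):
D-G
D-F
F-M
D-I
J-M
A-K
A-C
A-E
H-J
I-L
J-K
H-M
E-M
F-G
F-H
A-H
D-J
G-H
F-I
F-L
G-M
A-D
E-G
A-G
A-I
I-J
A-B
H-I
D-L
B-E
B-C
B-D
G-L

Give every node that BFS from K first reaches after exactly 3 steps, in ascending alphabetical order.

F, L

Level 0: K
Level 1: A, J
Level 2: B, C, D, E, G, H, I, M
Level 3: F, L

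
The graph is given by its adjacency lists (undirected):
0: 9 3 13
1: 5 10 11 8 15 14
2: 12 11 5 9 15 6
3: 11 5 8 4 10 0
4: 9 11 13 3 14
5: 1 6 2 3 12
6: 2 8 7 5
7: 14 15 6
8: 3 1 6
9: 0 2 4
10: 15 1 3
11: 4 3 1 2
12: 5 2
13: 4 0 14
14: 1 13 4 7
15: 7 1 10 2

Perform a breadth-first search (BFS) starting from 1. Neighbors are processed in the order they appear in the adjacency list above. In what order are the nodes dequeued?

Visit 1; enqueue 5, 10, 11, 8, 15, 14 → queue [5, 10, 11, 8, 15, 14]
Visit 5; enqueue 6, 2, 3, 12 → queue [10, 11, 8, 15, 14, 6, 2, 3, 12]
Visit 10 → queue [11, 8, 15, 14, 6, 2, 3, 12]
Visit 11; enqueue 4 → queue [8, 15, 14, 6, 2, 3, 12, 4]
Visit 8 → queue [15, 14, 6, 2, 3, 12, 4]
Visit 15; enqueue 7 → queue [14, 6, 2, 3, 12, 4, 7]
Visit 14; enqueue 13 → queue [6, 2, 3, 12, 4, 7, 13]
Visit 6 → queue [2, 3, 12, 4, 7, 13]
Visit 2; enqueue 9 → queue [3, 12, 4, 7, 13, 9]
Visit 3; enqueue 0 → queue [12, 4, 7, 13, 9, 0]
Visit 12 → queue [4, 7, 13, 9, 0]
Visit 4 → queue [7, 13, 9, 0]
Visit 7 → queue [13, 9, 0]
Visit 13 → queue [9, 0]
Visit 9 → queue [0]
Visit 0 → queue []

1 5 10 11 8 15 14 6 2 3 12 4 7 13 9 0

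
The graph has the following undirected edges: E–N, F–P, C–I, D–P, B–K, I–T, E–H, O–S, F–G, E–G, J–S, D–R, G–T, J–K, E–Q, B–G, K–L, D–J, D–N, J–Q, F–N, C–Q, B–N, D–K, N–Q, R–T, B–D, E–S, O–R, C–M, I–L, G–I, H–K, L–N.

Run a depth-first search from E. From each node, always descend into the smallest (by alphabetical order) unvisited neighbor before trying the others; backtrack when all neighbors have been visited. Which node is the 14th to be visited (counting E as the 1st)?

F

Visit E
E → G
G → B
B → D
D → J
J → K
K → H
K → L
L → I
I → C
C → M
C → Q
Q → N
N → F
F → P
I → T
T → R
R → O
O → S

Visit order: E, G, B, D, J, K, H, L, I, C, M, Q, N, F, P, T, R, O, S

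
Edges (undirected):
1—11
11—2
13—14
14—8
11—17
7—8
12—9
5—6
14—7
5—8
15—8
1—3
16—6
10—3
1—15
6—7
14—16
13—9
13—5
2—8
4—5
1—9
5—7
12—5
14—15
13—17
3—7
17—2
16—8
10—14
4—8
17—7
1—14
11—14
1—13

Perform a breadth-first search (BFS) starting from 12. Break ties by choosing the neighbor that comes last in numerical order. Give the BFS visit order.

Visit 12; enqueue 9, 5 → queue [9, 5]
Visit 9; enqueue 13, 1 → queue [5, 13, 1]
Visit 5; enqueue 8, 7, 6, 4 → queue [13, 1, 8, 7, 6, 4]
Visit 13; enqueue 17, 14 → queue [1, 8, 7, 6, 4, 17, 14]
Visit 1; enqueue 15, 11, 3 → queue [8, 7, 6, 4, 17, 14, 15, 11, 3]
Visit 8; enqueue 16, 2 → queue [7, 6, 4, 17, 14, 15, 11, 3, 16, 2]
Visit 7 → queue [6, 4, 17, 14, 15, 11, 3, 16, 2]
Visit 6 → queue [4, 17, 14, 15, 11, 3, 16, 2]
Visit 4 → queue [17, 14, 15, 11, 3, 16, 2]
Visit 17 → queue [14, 15, 11, 3, 16, 2]
Visit 14; enqueue 10 → queue [15, 11, 3, 16, 2, 10]
Visit 15 → queue [11, 3, 16, 2, 10]
Visit 11 → queue [3, 16, 2, 10]
Visit 3 → queue [16, 2, 10]
Visit 16 → queue [2, 10]
Visit 2 → queue [10]
Visit 10 → queue []

12, 9, 5, 13, 1, 8, 7, 6, 4, 17, 14, 15, 11, 3, 16, 2, 10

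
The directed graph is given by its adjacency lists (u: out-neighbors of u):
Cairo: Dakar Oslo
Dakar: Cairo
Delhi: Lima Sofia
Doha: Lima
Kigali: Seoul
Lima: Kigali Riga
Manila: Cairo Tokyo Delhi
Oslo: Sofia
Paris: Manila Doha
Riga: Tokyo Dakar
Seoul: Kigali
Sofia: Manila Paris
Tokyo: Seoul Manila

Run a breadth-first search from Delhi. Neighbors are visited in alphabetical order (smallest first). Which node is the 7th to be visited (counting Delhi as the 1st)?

Paris

Visit Delhi; enqueue Lima, Sofia → queue [Lima, Sofia]
Visit Lima; enqueue Kigali, Riga → queue [Sofia, Kigali, Riga]
Visit Sofia; enqueue Manila, Paris → queue [Kigali, Riga, Manila, Paris]
Visit Kigali; enqueue Seoul → queue [Riga, Manila, Paris, Seoul]
Visit Riga; enqueue Dakar, Tokyo → queue [Manila, Paris, Seoul, Dakar, Tokyo]
Visit Manila; enqueue Cairo → queue [Paris, Seoul, Dakar, Tokyo, Cairo]
Visit Paris; enqueue Doha → queue [Seoul, Dakar, Tokyo, Cairo, Doha]
Visit Seoul → queue [Dakar, Tokyo, Cairo, Doha]
Visit Dakar → queue [Tokyo, Cairo, Doha]
Visit Tokyo → queue [Cairo, Doha]
Visit Cairo; enqueue Oslo → queue [Doha, Oslo]
Visit Doha → queue [Oslo]
Visit Oslo → queue []

Visit order: Delhi, Lima, Sofia, Kigali, Riga, Manila, Paris, Seoul, Dakar, Tokyo, Cairo, Doha, Oslo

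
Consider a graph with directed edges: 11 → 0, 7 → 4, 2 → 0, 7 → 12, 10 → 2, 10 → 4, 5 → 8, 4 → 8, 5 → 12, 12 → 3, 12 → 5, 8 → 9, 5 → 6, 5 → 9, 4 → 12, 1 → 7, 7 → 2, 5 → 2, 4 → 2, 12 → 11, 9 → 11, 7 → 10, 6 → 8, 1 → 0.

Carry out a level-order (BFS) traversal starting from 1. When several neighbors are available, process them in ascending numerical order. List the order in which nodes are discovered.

1 → 0 → 7 → 2 → 4 → 10 → 12 → 8 → 3 → 5 → 11 → 9 → 6

Visit 1; enqueue 0, 7 → queue [0, 7]
Visit 0 → queue [7]
Visit 7; enqueue 2, 4, 10, 12 → queue [2, 4, 10, 12]
Visit 2 → queue [4, 10, 12]
Visit 4; enqueue 8 → queue [10, 12, 8]
Visit 10 → queue [12, 8]
Visit 12; enqueue 3, 5, 11 → queue [8, 3, 5, 11]
Visit 8; enqueue 9 → queue [3, 5, 11, 9]
Visit 3 → queue [5, 11, 9]
Visit 5; enqueue 6 → queue [11, 9, 6]
Visit 11 → queue [9, 6]
Visit 9 → queue [6]
Visit 6 → queue []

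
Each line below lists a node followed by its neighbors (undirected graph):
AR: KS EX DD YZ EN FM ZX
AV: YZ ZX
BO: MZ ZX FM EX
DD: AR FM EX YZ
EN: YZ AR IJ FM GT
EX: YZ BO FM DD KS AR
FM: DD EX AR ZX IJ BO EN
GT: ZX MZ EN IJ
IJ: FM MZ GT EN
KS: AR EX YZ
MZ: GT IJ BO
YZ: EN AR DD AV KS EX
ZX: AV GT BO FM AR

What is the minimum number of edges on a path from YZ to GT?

Level 0: YZ
Level 1: AR, AV, DD, EN, EX, KS
Level 2: BO, FM, GT, IJ, ZX
Level 3: MZ
GT first appears at level 2.

2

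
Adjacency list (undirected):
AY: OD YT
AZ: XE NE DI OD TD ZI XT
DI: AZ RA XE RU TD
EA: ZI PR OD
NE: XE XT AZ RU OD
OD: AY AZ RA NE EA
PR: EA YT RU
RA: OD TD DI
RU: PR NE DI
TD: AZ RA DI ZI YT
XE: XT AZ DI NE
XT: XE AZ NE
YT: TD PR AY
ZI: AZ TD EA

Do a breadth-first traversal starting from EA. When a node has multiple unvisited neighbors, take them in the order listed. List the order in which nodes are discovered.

Visit EA; enqueue ZI, PR, OD → queue [ZI, PR, OD]
Visit ZI; enqueue AZ, TD → queue [PR, OD, AZ, TD]
Visit PR; enqueue YT, RU → queue [OD, AZ, TD, YT, RU]
Visit OD; enqueue AY, RA, NE → queue [AZ, TD, YT, RU, AY, RA, NE]
Visit AZ; enqueue XE, DI, XT → queue [TD, YT, RU, AY, RA, NE, XE, DI, XT]
Visit TD → queue [YT, RU, AY, RA, NE, XE, DI, XT]
Visit YT → queue [RU, AY, RA, NE, XE, DI, XT]
Visit RU → queue [AY, RA, NE, XE, DI, XT]
Visit AY → queue [RA, NE, XE, DI, XT]
Visit RA → queue [NE, XE, DI, XT]
Visit NE → queue [XE, DI, XT]
Visit XE → queue [DI, XT]
Visit DI → queue [XT]
Visit XT → queue []

EA -> ZI -> PR -> OD -> AZ -> TD -> YT -> RU -> AY -> RA -> NE -> XE -> DI -> XT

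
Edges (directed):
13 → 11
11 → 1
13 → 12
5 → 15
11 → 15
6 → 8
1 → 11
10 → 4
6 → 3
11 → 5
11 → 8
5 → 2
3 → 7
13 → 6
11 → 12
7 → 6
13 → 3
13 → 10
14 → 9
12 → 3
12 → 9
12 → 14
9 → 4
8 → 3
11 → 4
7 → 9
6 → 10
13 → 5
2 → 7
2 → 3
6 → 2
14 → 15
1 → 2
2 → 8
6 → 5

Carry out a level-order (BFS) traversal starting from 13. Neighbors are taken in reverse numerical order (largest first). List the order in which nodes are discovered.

Visit 13; enqueue 12, 11, 10, 6, 5, 3 → queue [12, 11, 10, 6, 5, 3]
Visit 12; enqueue 14, 9 → queue [11, 10, 6, 5, 3, 14, 9]
Visit 11; enqueue 15, 8, 4, 1 → queue [10, 6, 5, 3, 14, 9, 15, 8, 4, 1]
Visit 10 → queue [6, 5, 3, 14, 9, 15, 8, 4, 1]
Visit 6; enqueue 2 → queue [5, 3, 14, 9, 15, 8, 4, 1, 2]
Visit 5 → queue [3, 14, 9, 15, 8, 4, 1, 2]
Visit 3; enqueue 7 → queue [14, 9, 15, 8, 4, 1, 2, 7]
Visit 14 → queue [9, 15, 8, 4, 1, 2, 7]
Visit 9 → queue [15, 8, 4, 1, 2, 7]
Visit 15 → queue [8, 4, 1, 2, 7]
Visit 8 → queue [4, 1, 2, 7]
Visit 4 → queue [1, 2, 7]
Visit 1 → queue [2, 7]
Visit 2 → queue [7]
Visit 7 → queue []

13, 12, 11, 10, 6, 5, 3, 14, 9, 15, 8, 4, 1, 2, 7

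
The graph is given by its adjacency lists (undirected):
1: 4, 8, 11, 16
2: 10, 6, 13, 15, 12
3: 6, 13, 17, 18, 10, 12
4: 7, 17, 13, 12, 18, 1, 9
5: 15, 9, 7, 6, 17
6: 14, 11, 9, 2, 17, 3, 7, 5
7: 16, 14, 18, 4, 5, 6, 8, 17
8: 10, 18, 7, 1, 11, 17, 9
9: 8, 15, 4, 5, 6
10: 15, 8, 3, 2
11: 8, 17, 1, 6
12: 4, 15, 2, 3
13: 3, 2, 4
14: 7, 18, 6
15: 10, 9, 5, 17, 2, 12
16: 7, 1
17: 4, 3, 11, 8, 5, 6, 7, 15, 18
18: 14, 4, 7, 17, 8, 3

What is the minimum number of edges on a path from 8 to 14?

Level 0: 8
Level 1: 1, 7, 9, 10, 11, 17, 18
Level 2: 2, 3, 4, 5, 6, 14, 15, 16
Level 3: 12, 13
14 first appears at level 2.

2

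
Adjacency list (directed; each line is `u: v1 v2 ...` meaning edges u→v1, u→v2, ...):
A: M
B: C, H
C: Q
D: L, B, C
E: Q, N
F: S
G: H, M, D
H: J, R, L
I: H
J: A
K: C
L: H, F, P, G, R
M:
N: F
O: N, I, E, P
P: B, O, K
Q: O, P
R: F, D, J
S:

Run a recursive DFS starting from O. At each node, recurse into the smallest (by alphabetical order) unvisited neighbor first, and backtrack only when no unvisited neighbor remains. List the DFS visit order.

Visit O
O → E
E → N
N → F
F → S
E → Q
Q → P
P → B
B → C
B → H
H → J
J → A
A → M
H → L
L → G
G → D
L → R
P → K
O → I

O, E, N, F, S, Q, P, B, C, H, J, A, M, L, G, D, R, K, I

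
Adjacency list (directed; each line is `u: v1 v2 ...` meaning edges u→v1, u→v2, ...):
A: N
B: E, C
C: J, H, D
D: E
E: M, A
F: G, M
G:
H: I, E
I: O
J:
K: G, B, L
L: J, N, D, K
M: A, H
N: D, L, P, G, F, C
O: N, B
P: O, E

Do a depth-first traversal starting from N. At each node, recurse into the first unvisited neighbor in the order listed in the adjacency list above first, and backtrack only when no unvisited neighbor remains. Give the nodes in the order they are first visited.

N, D, E, M, A, H, I, O, B, C, J, L, K, G, P, F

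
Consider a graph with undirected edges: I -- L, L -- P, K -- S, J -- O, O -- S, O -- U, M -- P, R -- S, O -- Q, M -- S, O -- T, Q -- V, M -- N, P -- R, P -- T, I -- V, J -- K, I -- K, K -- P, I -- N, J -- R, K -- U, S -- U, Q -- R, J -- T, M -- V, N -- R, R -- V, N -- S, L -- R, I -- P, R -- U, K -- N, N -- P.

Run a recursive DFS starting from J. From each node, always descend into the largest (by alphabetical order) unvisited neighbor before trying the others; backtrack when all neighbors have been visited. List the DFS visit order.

J → T → P → R → V → Q → O → U → S → N → M → K → I → L

Visit J
J → T
T → P
P → R
R → V
V → Q
Q → O
O → U
U → S
S → N
N → M
N → K
K → I
I → L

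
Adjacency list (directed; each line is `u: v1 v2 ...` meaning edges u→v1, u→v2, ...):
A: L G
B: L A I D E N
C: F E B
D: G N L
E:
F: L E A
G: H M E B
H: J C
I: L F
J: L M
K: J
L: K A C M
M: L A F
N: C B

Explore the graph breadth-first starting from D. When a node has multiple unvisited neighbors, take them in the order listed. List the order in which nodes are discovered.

D G N L H M E B C K A J F I

Visit D; enqueue G, N, L → queue [G, N, L]
Visit G; enqueue H, M, E, B → queue [N, L, H, M, E, B]
Visit N; enqueue C → queue [L, H, M, E, B, C]
Visit L; enqueue K, A → queue [H, M, E, B, C, K, A]
Visit H; enqueue J → queue [M, E, B, C, K, A, J]
Visit M; enqueue F → queue [E, B, C, K, A, J, F]
Visit E → queue [B, C, K, A, J, F]
Visit B; enqueue I → queue [C, K, A, J, F, I]
Visit C → queue [K, A, J, F, I]
Visit K → queue [A, J, F, I]
Visit A → queue [J, F, I]
Visit J → queue [F, I]
Visit F → queue [I]
Visit I → queue []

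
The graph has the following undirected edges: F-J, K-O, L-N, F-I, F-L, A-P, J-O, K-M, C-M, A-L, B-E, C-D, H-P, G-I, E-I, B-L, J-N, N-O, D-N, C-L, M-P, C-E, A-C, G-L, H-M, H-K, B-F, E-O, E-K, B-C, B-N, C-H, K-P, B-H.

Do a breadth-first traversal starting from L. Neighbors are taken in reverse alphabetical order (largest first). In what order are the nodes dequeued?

Visit L; enqueue N, G, F, C, B, A → queue [N, G, F, C, B, A]
Visit N; enqueue O, J, D → queue [G, F, C, B, A, O, J, D]
Visit G; enqueue I → queue [F, C, B, A, O, J, D, I]
Visit F → queue [C, B, A, O, J, D, I]
Visit C; enqueue M, H, E → queue [B, A, O, J, D, I, M, H, E]
Visit B → queue [A, O, J, D, I, M, H, E]
Visit A; enqueue P → queue [O, J, D, I, M, H, E, P]
Visit O; enqueue K → queue [J, D, I, M, H, E, P, K]
Visit J → queue [D, I, M, H, E, P, K]
Visit D → queue [I, M, H, E, P, K]
Visit I → queue [M, H, E, P, K]
Visit M → queue [H, E, P, K]
Visit H → queue [E, P, K]
Visit E → queue [P, K]
Visit P → queue [K]
Visit K → queue []

L N G F C B A O J D I M H E P K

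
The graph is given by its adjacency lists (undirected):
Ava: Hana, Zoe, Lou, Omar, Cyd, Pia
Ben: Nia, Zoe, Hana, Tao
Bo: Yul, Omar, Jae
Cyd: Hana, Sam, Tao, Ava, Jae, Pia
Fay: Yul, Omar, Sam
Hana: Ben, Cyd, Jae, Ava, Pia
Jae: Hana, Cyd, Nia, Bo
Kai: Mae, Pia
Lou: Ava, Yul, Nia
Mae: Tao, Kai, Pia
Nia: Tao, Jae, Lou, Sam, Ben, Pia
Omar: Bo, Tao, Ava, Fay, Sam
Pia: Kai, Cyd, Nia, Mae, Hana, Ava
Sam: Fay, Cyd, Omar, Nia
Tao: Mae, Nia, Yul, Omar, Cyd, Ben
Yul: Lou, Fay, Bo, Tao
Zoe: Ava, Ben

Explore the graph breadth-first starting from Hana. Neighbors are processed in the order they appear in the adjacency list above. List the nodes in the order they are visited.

Visit Hana; enqueue Ben, Cyd, Jae, Ava, Pia → queue [Ben, Cyd, Jae, Ava, Pia]
Visit Ben; enqueue Nia, Zoe, Tao → queue [Cyd, Jae, Ava, Pia, Nia, Zoe, Tao]
Visit Cyd; enqueue Sam → queue [Jae, Ava, Pia, Nia, Zoe, Tao, Sam]
Visit Jae; enqueue Bo → queue [Ava, Pia, Nia, Zoe, Tao, Sam, Bo]
Visit Ava; enqueue Lou, Omar → queue [Pia, Nia, Zoe, Tao, Sam, Bo, Lou, Omar]
Visit Pia; enqueue Kai, Mae → queue [Nia, Zoe, Tao, Sam, Bo, Lou, Omar, Kai, Mae]
Visit Nia → queue [Zoe, Tao, Sam, Bo, Lou, Omar, Kai, Mae]
Visit Zoe → queue [Tao, Sam, Bo, Lou, Omar, Kai, Mae]
Visit Tao; enqueue Yul → queue [Sam, Bo, Lou, Omar, Kai, Mae, Yul]
Visit Sam; enqueue Fay → queue [Bo, Lou, Omar, Kai, Mae, Yul, Fay]
Visit Bo → queue [Lou, Omar, Kai, Mae, Yul, Fay]
Visit Lou → queue [Omar, Kai, Mae, Yul, Fay]
Visit Omar → queue [Kai, Mae, Yul, Fay]
Visit Kai → queue [Mae, Yul, Fay]
Visit Mae → queue [Yul, Fay]
Visit Yul → queue [Fay]
Visit Fay → queue []

Hana, Ben, Cyd, Jae, Ava, Pia, Nia, Zoe, Tao, Sam, Bo, Lou, Omar, Kai, Mae, Yul, Fay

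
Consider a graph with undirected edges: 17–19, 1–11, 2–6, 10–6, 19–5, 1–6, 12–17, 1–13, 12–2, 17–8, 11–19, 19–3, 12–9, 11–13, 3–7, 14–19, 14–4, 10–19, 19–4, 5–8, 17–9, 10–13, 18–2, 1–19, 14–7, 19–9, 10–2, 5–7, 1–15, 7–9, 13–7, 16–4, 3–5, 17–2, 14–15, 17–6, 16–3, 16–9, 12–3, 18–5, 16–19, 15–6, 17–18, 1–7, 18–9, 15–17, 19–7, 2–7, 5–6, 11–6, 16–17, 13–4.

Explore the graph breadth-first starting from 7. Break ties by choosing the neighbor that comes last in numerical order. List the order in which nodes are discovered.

Visit 7; enqueue 19, 14, 13, 9, 5, 3, 2, 1 → queue [19, 14, 13, 9, 5, 3, 2, 1]
Visit 19; enqueue 17, 16, 11, 10, 4 → queue [14, 13, 9, 5, 3, 2, 1, 17, 16, 11, 10, 4]
Visit 14; enqueue 15 → queue [13, 9, 5, 3, 2, 1, 17, 16, 11, 10, 4, 15]
Visit 13 → queue [9, 5, 3, 2, 1, 17, 16, 11, 10, 4, 15]
Visit 9; enqueue 18, 12 → queue [5, 3, 2, 1, 17, 16, 11, 10, 4, 15, 18, 12]
Visit 5; enqueue 8, 6 → queue [3, 2, 1, 17, 16, 11, 10, 4, 15, 18, 12, 8, 6]
Visit 3 → queue [2, 1, 17, 16, 11, 10, 4, 15, 18, 12, 8, 6]
Visit 2 → queue [1, 17, 16, 11, 10, 4, 15, 18, 12, 8, 6]
Visit 1 → queue [17, 16, 11, 10, 4, 15, 18, 12, 8, 6]
Visit 17 → queue [16, 11, 10, 4, 15, 18, 12, 8, 6]
Visit 16 → queue [11, 10, 4, 15, 18, 12, 8, 6]
Visit 11 → queue [10, 4, 15, 18, 12, 8, 6]
Visit 10 → queue [4, 15, 18, 12, 8, 6]
Visit 4 → queue [15, 18, 12, 8, 6]
Visit 15 → queue [18, 12, 8, 6]
Visit 18 → queue [12, 8, 6]
Visit 12 → queue [8, 6]
Visit 8 → queue [6]
Visit 6 → queue []

7 → 19 → 14 → 13 → 9 → 5 → 3 → 2 → 1 → 17 → 16 → 11 → 10 → 4 → 15 → 18 → 12 → 8 → 6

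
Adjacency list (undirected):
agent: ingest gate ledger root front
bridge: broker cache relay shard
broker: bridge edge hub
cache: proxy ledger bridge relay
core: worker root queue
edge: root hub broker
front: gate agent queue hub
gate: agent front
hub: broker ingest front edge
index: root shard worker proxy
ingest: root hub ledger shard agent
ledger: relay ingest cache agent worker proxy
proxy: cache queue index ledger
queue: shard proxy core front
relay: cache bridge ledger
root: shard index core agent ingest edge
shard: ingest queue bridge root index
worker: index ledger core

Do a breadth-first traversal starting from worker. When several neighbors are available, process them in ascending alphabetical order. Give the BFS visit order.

Visit worker; enqueue core, index, ledger → queue [core, index, ledger]
Visit core; enqueue queue, root → queue [index, ledger, queue, root]
Visit index; enqueue proxy, shard → queue [ledger, queue, root, proxy, shard]
Visit ledger; enqueue agent, cache, ingest, relay → queue [queue, root, proxy, shard, agent, cache, ingest, relay]
Visit queue; enqueue front → queue [root, proxy, shard, agent, cache, ingest, relay, front]
Visit root; enqueue edge → queue [proxy, shard, agent, cache, ingest, relay, front, edge]
Visit proxy → queue [shard, agent, cache, ingest, relay, front, edge]
Visit shard; enqueue bridge → queue [agent, cache, ingest, relay, front, edge, bridge]
Visit agent; enqueue gate → queue [cache, ingest, relay, front, edge, bridge, gate]
Visit cache → queue [ingest, relay, front, edge, bridge, gate]
Visit ingest; enqueue hub → queue [relay, front, edge, bridge, gate, hub]
Visit relay → queue [front, edge, bridge, gate, hub]
Visit front → queue [edge, bridge, gate, hub]
Visit edge; enqueue broker → queue [bridge, gate, hub, broker]
Visit bridge → queue [gate, hub, broker]
Visit gate → queue [hub, broker]
Visit hub → queue [broker]
Visit broker → queue []

worker -> core -> index -> ledger -> queue -> root -> proxy -> shard -> agent -> cache -> ingest -> relay -> front -> edge -> bridge -> gate -> hub -> broker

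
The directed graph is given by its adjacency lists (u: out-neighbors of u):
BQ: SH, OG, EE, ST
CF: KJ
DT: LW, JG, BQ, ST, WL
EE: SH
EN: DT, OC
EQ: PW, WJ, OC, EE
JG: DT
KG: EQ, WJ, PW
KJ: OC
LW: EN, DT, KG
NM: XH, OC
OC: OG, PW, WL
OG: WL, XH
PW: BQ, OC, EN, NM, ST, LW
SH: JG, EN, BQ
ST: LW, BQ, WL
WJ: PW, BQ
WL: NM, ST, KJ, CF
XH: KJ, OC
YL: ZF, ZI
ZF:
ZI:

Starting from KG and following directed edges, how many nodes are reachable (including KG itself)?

BFS from KG visits: KG, WJ, PW, EQ, BQ, ST, OC, NM, LW, EN, EE, SH, OG, WL, XH, DT, JG, KJ, CF
Reachable nodes: 19 of 22 total.

19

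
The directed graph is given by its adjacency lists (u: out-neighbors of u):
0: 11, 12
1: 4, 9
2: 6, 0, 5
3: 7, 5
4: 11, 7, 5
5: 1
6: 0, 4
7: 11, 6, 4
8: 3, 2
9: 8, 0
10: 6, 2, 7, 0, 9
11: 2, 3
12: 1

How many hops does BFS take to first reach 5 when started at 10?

2

Level 0: 10
Level 1: 0, 2, 6, 7, 9
Level 2: 4, 5, 8, 11, 12
Level 3: 1, 3
5 first appears at level 2.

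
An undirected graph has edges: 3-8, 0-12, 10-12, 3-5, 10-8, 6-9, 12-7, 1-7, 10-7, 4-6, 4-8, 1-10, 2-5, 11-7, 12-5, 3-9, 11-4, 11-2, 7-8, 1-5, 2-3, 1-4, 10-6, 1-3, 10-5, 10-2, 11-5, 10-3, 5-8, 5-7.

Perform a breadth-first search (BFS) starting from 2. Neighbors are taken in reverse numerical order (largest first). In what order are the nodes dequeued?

2, 11, 10, 5, 3, 7, 4, 12, 8, 6, 1, 9, 0

Visit 2; enqueue 11, 10, 5, 3 → queue [11, 10, 5, 3]
Visit 11; enqueue 7, 4 → queue [10, 5, 3, 7, 4]
Visit 10; enqueue 12, 8, 6, 1 → queue [5, 3, 7, 4, 12, 8, 6, 1]
Visit 5 → queue [3, 7, 4, 12, 8, 6, 1]
Visit 3; enqueue 9 → queue [7, 4, 12, 8, 6, 1, 9]
Visit 7 → queue [4, 12, 8, 6, 1, 9]
Visit 4 → queue [12, 8, 6, 1, 9]
Visit 12; enqueue 0 → queue [8, 6, 1, 9, 0]
Visit 8 → queue [6, 1, 9, 0]
Visit 6 → queue [1, 9, 0]
Visit 1 → queue [9, 0]
Visit 9 → queue [0]
Visit 0 → queue []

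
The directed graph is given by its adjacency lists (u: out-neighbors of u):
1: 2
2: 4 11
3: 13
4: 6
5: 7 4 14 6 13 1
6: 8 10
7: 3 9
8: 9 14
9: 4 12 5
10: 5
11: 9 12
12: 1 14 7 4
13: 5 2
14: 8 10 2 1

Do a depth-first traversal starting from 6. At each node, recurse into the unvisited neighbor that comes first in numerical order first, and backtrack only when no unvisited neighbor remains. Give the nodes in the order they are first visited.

6 8 9 4 5 1 2 11 12 7 3 13 14 10

Visit 6
6 → 8
8 → 9
9 → 4
9 → 5
5 → 1
1 → 2
2 → 11
11 → 12
12 → 7
7 → 3
3 → 13
12 → 14
14 → 10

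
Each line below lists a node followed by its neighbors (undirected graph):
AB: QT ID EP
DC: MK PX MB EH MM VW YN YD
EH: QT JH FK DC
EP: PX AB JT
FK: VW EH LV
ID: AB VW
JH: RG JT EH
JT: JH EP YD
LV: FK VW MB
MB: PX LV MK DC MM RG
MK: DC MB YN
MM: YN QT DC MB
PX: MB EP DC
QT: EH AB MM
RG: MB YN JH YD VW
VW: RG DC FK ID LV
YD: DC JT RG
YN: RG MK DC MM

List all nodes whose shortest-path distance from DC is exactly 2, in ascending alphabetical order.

Level 0: DC
Level 1: EH, MB, MK, MM, PX, VW, YD, YN
Level 2: EP, FK, ID, JH, JT, LV, QT, RG
Level 3: AB

EP, FK, ID, JH, JT, LV, QT, RG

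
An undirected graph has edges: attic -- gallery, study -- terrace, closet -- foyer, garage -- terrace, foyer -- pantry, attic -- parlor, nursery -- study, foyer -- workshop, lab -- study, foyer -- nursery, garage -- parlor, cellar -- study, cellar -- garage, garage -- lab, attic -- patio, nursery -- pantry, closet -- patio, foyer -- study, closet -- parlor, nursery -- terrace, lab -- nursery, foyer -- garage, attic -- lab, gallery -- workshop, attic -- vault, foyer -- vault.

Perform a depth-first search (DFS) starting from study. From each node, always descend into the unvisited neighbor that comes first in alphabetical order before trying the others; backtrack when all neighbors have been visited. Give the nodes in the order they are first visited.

study, cellar, garage, foyer, closet, parlor, attic, gallery, workshop, lab, nursery, pantry, terrace, patio, vault

Visit study
study → cellar
cellar → garage
garage → foyer
foyer → closet
closet → parlor
parlor → attic
attic → gallery
gallery → workshop
attic → lab
lab → nursery
nursery → pantry
nursery → terrace
attic → patio
attic → vault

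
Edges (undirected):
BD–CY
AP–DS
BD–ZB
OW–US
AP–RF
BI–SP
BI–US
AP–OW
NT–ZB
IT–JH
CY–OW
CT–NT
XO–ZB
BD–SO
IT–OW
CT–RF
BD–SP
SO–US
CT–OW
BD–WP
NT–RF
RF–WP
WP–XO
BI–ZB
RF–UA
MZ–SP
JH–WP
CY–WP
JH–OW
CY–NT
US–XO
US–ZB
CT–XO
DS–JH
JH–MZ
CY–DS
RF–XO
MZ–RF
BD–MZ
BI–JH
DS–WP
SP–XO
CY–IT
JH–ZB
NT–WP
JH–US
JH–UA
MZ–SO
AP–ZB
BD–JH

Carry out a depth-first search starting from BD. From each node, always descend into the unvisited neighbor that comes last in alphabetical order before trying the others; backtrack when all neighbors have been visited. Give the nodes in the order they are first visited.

Visit BD
BD → ZB
ZB → XO
XO → WP
WP → RF
RF → UA
UA → JH
JH → US
US → SO
SO → MZ
MZ → SP
SP → BI
US → OW
OW → IT
IT → CY
CY → NT
NT → CT
CY → DS
DS → AP

BD, ZB, XO, WP, RF, UA, JH, US, SO, MZ, SP, BI, OW, IT, CY, NT, CT, DS, AP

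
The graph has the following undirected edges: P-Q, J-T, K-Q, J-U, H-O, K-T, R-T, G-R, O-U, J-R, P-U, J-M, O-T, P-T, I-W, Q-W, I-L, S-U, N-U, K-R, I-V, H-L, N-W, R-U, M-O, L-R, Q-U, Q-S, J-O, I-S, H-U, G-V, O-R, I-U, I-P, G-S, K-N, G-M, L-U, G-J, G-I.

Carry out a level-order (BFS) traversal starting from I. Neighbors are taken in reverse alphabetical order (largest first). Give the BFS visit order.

I -> W -> V -> U -> S -> P -> L -> G -> Q -> N -> R -> O -> J -> H -> T -> M -> K

Visit I; enqueue W, V, U, S, P, L, G → queue [W, V, U, S, P, L, G]
Visit W; enqueue Q, N → queue [V, U, S, P, L, G, Q, N]
Visit V → queue [U, S, P, L, G, Q, N]
Visit U; enqueue R, O, J, H → queue [S, P, L, G, Q, N, R, O, J, H]
Visit S → queue [P, L, G, Q, N, R, O, J, H]
Visit P; enqueue T → queue [L, G, Q, N, R, O, J, H, T]
Visit L → queue [G, Q, N, R, O, J, H, T]
Visit G; enqueue M → queue [Q, N, R, O, J, H, T, M]
Visit Q; enqueue K → queue [N, R, O, J, H, T, M, K]
Visit N → queue [R, O, J, H, T, M, K]
Visit R → queue [O, J, H, T, M, K]
Visit O → queue [J, H, T, M, K]
Visit J → queue [H, T, M, K]
Visit H → queue [T, M, K]
Visit T → queue [M, K]
Visit M → queue [K]
Visit K → queue []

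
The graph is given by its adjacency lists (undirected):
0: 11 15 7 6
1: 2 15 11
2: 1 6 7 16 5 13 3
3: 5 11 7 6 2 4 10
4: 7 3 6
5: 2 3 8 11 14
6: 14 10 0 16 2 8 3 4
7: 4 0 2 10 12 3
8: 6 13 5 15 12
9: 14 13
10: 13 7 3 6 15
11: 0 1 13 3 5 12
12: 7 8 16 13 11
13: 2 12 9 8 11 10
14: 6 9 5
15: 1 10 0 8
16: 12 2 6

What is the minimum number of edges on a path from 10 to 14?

2

Level 0: 10
Level 1: 3, 6, 7, 13, 15
Level 2: 0, 1, 2, 4, 5, 8, 9, 11, 12, 14, 16
14 first appears at level 2.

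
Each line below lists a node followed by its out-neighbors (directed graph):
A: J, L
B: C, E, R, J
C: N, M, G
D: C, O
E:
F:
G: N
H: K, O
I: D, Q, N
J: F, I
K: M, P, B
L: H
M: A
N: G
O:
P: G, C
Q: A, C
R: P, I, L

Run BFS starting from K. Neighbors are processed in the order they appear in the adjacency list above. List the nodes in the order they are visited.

Visit K; enqueue M, P, B → queue [M, P, B]
Visit M; enqueue A → queue [P, B, A]
Visit P; enqueue G, C → queue [B, A, G, C]
Visit B; enqueue E, R, J → queue [A, G, C, E, R, J]
Visit A; enqueue L → queue [G, C, E, R, J, L]
Visit G; enqueue N → queue [C, E, R, J, L, N]
Visit C → queue [E, R, J, L, N]
Visit E → queue [R, J, L, N]
Visit R; enqueue I → queue [J, L, N, I]
Visit J; enqueue F → queue [L, N, I, F]
Visit L; enqueue H → queue [N, I, F, H]
Visit N → queue [I, F, H]
Visit I; enqueue D, Q → queue [F, H, D, Q]
Visit F → queue [H, D, Q]
Visit H; enqueue O → queue [D, Q, O]
Visit D → queue [Q, O]
Visit Q → queue [O]
Visit O → queue []

K, M, P, B, A, G, C, E, R, J, L, N, I, F, H, D, Q, O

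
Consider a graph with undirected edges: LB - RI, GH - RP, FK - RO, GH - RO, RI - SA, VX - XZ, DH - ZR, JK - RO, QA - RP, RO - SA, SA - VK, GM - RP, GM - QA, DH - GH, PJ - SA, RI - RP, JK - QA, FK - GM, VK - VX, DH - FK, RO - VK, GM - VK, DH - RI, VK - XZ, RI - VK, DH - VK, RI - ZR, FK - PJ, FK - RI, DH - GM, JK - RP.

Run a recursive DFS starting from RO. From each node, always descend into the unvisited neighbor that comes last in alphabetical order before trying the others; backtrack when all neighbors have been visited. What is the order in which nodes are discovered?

Visit RO
RO → VK
VK → XZ
XZ → VX
VK → SA
SA → RI
RI → ZR
ZR → DH
DH → GM
GM → RP
RP → QA
QA → JK
RP → GH
GM → FK
FK → PJ
RI → LB

RO, VK, XZ, VX, SA, RI, ZR, DH, GM, RP, QA, JK, GH, FK, PJ, LB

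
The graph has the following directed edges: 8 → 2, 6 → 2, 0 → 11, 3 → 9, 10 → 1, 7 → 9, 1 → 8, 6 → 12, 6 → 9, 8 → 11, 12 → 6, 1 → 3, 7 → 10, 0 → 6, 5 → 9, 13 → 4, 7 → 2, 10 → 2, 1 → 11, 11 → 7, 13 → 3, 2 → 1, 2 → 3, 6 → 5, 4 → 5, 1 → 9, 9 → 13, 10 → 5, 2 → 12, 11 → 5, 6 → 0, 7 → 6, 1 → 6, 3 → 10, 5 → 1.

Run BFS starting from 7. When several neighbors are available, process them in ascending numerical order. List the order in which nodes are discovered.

Visit 7; enqueue 2, 6, 9, 10 → queue [2, 6, 9, 10]
Visit 2; enqueue 1, 3, 12 → queue [6, 9, 10, 1, 3, 12]
Visit 6; enqueue 0, 5 → queue [9, 10, 1, 3, 12, 0, 5]
Visit 9; enqueue 13 → queue [10, 1, 3, 12, 0, 5, 13]
Visit 10 → queue [1, 3, 12, 0, 5, 13]
Visit 1; enqueue 8, 11 → queue [3, 12, 0, 5, 13, 8, 11]
Visit 3 → queue [12, 0, 5, 13, 8, 11]
Visit 12 → queue [0, 5, 13, 8, 11]
Visit 0 → queue [5, 13, 8, 11]
Visit 5 → queue [13, 8, 11]
Visit 13; enqueue 4 → queue [8, 11, 4]
Visit 8 → queue [11, 4]
Visit 11 → queue [4]
Visit 4 → queue []

7, 2, 6, 9, 10, 1, 3, 12, 0, 5, 13, 8, 11, 4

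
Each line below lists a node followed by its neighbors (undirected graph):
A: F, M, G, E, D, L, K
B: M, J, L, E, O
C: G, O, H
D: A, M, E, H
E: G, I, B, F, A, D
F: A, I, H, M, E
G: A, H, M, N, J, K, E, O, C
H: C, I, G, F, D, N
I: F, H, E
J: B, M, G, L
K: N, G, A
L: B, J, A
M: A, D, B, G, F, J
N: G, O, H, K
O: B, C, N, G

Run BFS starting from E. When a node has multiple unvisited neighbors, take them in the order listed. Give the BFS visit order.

Visit E; enqueue G, I, B, F, A, D → queue [G, I, B, F, A, D]
Visit G; enqueue H, M, N, J, K, O, C → queue [I, B, F, A, D, H, M, N, J, K, O, C]
Visit I → queue [B, F, A, D, H, M, N, J, K, O, C]
Visit B; enqueue L → queue [F, A, D, H, M, N, J, K, O, C, L]
Visit F → queue [A, D, H, M, N, J, K, O, C, L]
Visit A → queue [D, H, M, N, J, K, O, C, L]
Visit D → queue [H, M, N, J, K, O, C, L]
Visit H → queue [M, N, J, K, O, C, L]
Visit M → queue [N, J, K, O, C, L]
Visit N → queue [J, K, O, C, L]
Visit J → queue [K, O, C, L]
Visit K → queue [O, C, L]
Visit O → queue [C, L]
Visit C → queue [L]
Visit L → queue []

E, G, I, B, F, A, D, H, M, N, J, K, O, C, L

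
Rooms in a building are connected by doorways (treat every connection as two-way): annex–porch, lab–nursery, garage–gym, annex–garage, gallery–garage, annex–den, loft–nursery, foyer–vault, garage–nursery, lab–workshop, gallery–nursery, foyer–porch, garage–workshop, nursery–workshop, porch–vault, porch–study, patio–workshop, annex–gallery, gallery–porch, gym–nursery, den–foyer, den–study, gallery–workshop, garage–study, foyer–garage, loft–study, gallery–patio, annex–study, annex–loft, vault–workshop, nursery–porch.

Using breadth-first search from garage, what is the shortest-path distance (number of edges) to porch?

2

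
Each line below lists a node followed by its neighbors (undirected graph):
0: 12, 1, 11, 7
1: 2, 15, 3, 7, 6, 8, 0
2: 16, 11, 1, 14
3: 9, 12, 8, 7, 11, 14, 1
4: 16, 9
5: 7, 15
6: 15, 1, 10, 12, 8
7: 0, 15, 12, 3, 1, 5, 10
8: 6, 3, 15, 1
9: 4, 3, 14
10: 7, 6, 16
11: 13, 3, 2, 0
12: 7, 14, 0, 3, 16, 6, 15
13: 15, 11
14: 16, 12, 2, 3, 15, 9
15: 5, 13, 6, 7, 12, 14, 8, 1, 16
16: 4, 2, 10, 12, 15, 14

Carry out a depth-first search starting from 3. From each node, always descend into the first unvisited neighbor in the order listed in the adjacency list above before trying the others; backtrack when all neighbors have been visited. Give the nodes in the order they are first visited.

3 → 9 → 4 → 16 → 2 → 11 → 13 → 15 → 5 → 7 → 0 → 12 → 14 → 6 → 1 → 8 → 10

Visit 3
3 → 9
9 → 4
4 → 16
16 → 2
2 → 11
11 → 13
13 → 15
15 → 5
5 → 7
7 → 0
0 → 12
12 → 14
12 → 6
6 → 1
1 → 8
6 → 10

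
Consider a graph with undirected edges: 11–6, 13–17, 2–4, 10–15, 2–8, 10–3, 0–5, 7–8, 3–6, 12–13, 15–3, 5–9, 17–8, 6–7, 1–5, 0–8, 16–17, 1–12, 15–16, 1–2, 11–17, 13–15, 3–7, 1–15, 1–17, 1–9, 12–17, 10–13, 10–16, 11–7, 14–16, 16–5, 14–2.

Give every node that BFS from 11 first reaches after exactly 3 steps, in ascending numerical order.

0, 2, 5, 9, 10, 14, 15

Level 0: 11
Level 1: 6, 7, 17
Level 2: 1, 3, 8, 12, 13, 16
Level 3: 0, 2, 5, 9, 10, 14, 15
Level 4: 4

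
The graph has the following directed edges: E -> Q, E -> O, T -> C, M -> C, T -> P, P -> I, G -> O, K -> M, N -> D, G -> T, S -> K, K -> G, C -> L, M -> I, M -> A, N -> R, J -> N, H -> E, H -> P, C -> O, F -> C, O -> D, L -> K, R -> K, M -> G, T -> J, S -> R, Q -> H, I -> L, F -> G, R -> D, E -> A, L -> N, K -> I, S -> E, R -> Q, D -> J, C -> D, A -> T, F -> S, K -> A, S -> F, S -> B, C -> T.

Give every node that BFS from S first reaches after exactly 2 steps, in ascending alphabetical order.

A, C, D, G, I, M, O, Q

Level 0: S
Level 1: B, E, F, K, R
Level 2: A, C, D, G, I, M, O, Q
Level 3: H, J, L, T
Level 4: N, P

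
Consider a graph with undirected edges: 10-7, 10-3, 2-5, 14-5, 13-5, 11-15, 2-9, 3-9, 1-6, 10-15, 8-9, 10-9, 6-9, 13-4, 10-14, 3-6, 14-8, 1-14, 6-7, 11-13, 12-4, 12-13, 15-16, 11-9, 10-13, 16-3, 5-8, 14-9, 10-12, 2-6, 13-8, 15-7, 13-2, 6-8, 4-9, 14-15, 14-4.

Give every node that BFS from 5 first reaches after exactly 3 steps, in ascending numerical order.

Level 0: 5
Level 1: 2, 8, 13, 14
Level 2: 1, 4, 6, 9, 10, 11, 12, 15
Level 3: 3, 7, 16

3, 7, 16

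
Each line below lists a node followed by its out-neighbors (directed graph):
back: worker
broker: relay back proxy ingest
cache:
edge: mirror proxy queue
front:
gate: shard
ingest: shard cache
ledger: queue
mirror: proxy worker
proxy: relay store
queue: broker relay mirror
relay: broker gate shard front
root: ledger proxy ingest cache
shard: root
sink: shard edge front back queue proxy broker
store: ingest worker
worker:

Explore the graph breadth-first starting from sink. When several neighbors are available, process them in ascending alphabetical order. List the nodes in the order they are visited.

sink -> back -> broker -> edge -> front -> proxy -> queue -> shard -> worker -> ingest -> relay -> mirror -> store -> root -> cache -> gate -> ledger

Visit sink; enqueue back, broker, edge, front, proxy, queue, shard → queue [back, broker, edge, front, proxy, queue, shard]
Visit back; enqueue worker → queue [broker, edge, front, proxy, queue, shard, worker]
Visit broker; enqueue ingest, relay → queue [edge, front, proxy, queue, shard, worker, ingest, relay]
Visit edge; enqueue mirror → queue [front, proxy, queue, shard, worker, ingest, relay, mirror]
Visit front → queue [proxy, queue, shard, worker, ingest, relay, mirror]
Visit proxy; enqueue store → queue [queue, shard, worker, ingest, relay, mirror, store]
Visit queue → queue [shard, worker, ingest, relay, mirror, store]
Visit shard; enqueue root → queue [worker, ingest, relay, mirror, store, root]
Visit worker → queue [ingest, relay, mirror, store, root]
Visit ingest; enqueue cache → queue [relay, mirror, store, root, cache]
Visit relay; enqueue gate → queue [mirror, store, root, cache, gate]
Visit mirror → queue [store, root, cache, gate]
Visit store → queue [root, cache, gate]
Visit root; enqueue ledger → queue [cache, gate, ledger]
Visit cache → queue [gate, ledger]
Visit gate → queue [ledger]
Visit ledger → queue []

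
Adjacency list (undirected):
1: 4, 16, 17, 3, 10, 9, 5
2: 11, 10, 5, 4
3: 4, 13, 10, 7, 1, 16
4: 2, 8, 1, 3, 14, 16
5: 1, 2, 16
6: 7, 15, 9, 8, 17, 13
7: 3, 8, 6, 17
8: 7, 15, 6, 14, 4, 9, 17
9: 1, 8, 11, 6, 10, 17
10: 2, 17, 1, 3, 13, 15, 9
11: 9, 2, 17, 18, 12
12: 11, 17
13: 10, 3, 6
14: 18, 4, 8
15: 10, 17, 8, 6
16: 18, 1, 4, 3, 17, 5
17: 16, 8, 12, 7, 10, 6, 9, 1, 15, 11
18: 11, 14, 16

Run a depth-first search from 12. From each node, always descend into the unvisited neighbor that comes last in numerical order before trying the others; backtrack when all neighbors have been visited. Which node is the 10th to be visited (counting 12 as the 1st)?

Visit 12
12 → 17
17 → 16
16 → 18
18 → 14
14 → 8
8 → 15
15 → 10
10 → 13
13 → 6
6 → 9
9 → 11
11 → 2
2 → 5
5 → 1
1 → 4
4 → 3
3 → 7

Visit order: 12, 17, 16, 18, 14, 8, 15, 10, 13, 6, 9, 11, 2, 5, 1, 4, 3, 7

6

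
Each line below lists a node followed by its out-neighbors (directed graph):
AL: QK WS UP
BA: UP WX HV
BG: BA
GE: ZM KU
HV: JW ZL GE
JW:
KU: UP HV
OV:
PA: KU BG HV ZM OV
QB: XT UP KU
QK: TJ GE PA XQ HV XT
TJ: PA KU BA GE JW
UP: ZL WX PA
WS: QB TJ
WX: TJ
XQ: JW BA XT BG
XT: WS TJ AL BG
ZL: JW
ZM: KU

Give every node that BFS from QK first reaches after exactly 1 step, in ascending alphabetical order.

Level 0: QK
Level 1: GE, HV, PA, TJ, XQ, XT
Level 2: AL, BA, BG, JW, KU, OV, WS, ZL, ZM
Level 3: QB, UP, WX

GE, HV, PA, TJ, XQ, XT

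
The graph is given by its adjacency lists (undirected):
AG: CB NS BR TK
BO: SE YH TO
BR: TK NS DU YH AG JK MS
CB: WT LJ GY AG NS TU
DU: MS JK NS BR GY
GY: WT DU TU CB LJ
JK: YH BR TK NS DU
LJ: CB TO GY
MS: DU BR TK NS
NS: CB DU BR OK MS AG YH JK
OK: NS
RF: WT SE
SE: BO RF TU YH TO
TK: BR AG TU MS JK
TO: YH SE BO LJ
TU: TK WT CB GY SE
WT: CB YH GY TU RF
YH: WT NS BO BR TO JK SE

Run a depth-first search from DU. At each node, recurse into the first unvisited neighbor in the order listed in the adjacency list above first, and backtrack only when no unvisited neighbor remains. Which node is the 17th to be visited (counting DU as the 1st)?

LJ

Visit DU
DU → MS
MS → BR
BR → TK
TK → AG
AG → CB
CB → WT
WT → YH
YH → NS
NS → OK
NS → JK
YH → BO
BO → SE
SE → RF
SE → TU
TU → GY
GY → LJ
LJ → TO

Visit order: DU, MS, BR, TK, AG, CB, WT, YH, NS, OK, JK, BO, SE, RF, TU, GY, LJ, TO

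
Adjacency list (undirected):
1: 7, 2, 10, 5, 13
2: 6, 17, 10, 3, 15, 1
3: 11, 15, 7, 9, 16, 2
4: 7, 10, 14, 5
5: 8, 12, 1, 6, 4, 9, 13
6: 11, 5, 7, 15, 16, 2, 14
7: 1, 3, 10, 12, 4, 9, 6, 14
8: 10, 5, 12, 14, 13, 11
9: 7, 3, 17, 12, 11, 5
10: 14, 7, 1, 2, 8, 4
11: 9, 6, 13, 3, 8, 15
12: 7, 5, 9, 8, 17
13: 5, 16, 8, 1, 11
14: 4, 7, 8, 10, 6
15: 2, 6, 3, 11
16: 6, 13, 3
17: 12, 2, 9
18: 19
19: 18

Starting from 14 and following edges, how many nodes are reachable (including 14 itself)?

BFS from 14 visits: 14, 4, 7, 8, 10, 6, 5, 1, 3, 12, 9, 13, 11, 2, 15, 16, 17
Reachable nodes: 17 of 19 total.

17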